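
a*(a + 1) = a^2 + a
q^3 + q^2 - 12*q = q*(q - 3)*(q + 4)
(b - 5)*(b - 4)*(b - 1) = b^3 - 10*b^2 + 29*b - 20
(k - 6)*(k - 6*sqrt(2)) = k^2 - 6*sqrt(2)*k - 6*k + 36*sqrt(2)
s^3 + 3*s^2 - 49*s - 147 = (s - 7)*(s + 3)*(s + 7)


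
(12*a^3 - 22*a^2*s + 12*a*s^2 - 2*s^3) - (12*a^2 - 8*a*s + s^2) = 12*a^3 - 22*a^2*s - 12*a^2 + 12*a*s^2 + 8*a*s - 2*s^3 - s^2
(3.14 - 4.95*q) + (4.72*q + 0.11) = 3.25 - 0.23*q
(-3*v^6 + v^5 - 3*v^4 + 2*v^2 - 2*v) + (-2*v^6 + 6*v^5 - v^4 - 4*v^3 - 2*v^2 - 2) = -5*v^6 + 7*v^5 - 4*v^4 - 4*v^3 - 2*v - 2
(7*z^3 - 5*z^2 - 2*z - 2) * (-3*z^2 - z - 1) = -21*z^5 + 8*z^4 + 4*z^3 + 13*z^2 + 4*z + 2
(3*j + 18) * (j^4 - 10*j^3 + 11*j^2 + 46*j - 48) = 3*j^5 - 12*j^4 - 147*j^3 + 336*j^2 + 684*j - 864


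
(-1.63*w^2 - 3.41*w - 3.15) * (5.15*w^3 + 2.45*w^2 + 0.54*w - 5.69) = -8.3945*w^5 - 21.555*w^4 - 25.4572*w^3 - 0.284200000000002*w^2 + 17.7019*w + 17.9235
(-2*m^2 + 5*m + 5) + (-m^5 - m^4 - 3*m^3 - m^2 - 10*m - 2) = -m^5 - m^4 - 3*m^3 - 3*m^2 - 5*m + 3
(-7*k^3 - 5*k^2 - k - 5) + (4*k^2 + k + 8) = -7*k^3 - k^2 + 3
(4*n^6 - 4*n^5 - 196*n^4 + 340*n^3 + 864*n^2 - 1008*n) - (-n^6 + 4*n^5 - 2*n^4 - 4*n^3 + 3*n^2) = 5*n^6 - 8*n^5 - 194*n^4 + 344*n^3 + 861*n^2 - 1008*n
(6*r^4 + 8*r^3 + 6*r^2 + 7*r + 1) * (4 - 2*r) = -12*r^5 + 8*r^4 + 20*r^3 + 10*r^2 + 26*r + 4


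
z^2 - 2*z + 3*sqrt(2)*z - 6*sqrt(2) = (z - 2)*(z + 3*sqrt(2))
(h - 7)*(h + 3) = h^2 - 4*h - 21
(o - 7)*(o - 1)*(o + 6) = o^3 - 2*o^2 - 41*o + 42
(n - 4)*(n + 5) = n^2 + n - 20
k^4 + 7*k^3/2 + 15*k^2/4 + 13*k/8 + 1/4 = (k + 1/2)^3*(k + 2)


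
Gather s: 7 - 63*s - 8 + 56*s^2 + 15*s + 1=56*s^2 - 48*s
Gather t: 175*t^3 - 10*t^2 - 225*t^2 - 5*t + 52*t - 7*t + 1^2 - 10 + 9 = 175*t^3 - 235*t^2 + 40*t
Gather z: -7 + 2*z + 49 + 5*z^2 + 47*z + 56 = 5*z^2 + 49*z + 98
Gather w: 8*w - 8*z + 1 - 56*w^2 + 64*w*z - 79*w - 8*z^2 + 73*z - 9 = -56*w^2 + w*(64*z - 71) - 8*z^2 + 65*z - 8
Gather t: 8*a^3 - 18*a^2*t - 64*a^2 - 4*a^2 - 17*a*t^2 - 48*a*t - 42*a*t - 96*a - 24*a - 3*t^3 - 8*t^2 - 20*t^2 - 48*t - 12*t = 8*a^3 - 68*a^2 - 120*a - 3*t^3 + t^2*(-17*a - 28) + t*(-18*a^2 - 90*a - 60)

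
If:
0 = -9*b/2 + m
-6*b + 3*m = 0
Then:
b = 0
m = 0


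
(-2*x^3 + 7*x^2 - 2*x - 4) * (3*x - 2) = -6*x^4 + 25*x^3 - 20*x^2 - 8*x + 8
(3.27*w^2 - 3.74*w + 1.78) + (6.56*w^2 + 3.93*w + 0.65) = 9.83*w^2 + 0.19*w + 2.43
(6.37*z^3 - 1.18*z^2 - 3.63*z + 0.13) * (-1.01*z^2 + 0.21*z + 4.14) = -6.4337*z^5 + 2.5295*z^4 + 29.7903*z^3 - 5.7788*z^2 - 15.0009*z + 0.5382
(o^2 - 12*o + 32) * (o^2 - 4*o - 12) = o^4 - 16*o^3 + 68*o^2 + 16*o - 384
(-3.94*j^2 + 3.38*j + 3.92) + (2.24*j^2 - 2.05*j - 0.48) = -1.7*j^2 + 1.33*j + 3.44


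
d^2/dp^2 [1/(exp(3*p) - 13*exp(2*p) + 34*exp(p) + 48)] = ((-9*exp(2*p) + 52*exp(p) - 34)*(exp(3*p) - 13*exp(2*p) + 34*exp(p) + 48) + 2*(3*exp(2*p) - 26*exp(p) + 34)^2*exp(p))*exp(p)/(exp(3*p) - 13*exp(2*p) + 34*exp(p) + 48)^3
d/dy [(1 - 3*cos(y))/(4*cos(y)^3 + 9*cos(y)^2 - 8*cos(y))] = -(15 + 6*cos(3*y)/cos(y)^2 + 8/cos(y)^2)*sin(y)/(4*sin(y)^2 - 9*cos(y) + 4)^2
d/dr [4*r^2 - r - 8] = 8*r - 1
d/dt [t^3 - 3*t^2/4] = 3*t*(2*t - 1)/2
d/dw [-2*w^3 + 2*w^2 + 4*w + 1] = -6*w^2 + 4*w + 4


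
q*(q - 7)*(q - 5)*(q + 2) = q^4 - 10*q^3 + 11*q^2 + 70*q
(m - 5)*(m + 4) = m^2 - m - 20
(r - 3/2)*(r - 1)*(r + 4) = r^3 + 3*r^2/2 - 17*r/2 + 6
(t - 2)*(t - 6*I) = t^2 - 2*t - 6*I*t + 12*I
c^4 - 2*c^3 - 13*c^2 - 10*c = c*(c - 5)*(c + 1)*(c + 2)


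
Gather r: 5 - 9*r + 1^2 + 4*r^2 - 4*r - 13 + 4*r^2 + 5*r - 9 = 8*r^2 - 8*r - 16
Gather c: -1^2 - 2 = -3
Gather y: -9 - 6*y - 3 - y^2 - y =-y^2 - 7*y - 12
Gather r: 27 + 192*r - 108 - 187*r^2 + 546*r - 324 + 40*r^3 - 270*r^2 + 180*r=40*r^3 - 457*r^2 + 918*r - 405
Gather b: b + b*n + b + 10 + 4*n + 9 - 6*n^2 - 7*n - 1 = b*(n + 2) - 6*n^2 - 3*n + 18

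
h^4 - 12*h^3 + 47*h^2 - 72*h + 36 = (h - 6)*(h - 3)*(h - 2)*(h - 1)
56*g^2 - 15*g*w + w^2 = (-8*g + w)*(-7*g + w)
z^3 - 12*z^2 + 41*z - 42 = (z - 7)*(z - 3)*(z - 2)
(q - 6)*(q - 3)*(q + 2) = q^3 - 7*q^2 + 36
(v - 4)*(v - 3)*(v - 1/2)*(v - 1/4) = v^4 - 31*v^3/4 + 139*v^2/8 - 79*v/8 + 3/2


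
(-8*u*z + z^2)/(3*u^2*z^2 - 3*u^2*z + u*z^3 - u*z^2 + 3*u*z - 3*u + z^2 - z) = z*(-8*u + z)/(3*u^2*z^2 - 3*u^2*z + u*z^3 - u*z^2 + 3*u*z - 3*u + z^2 - z)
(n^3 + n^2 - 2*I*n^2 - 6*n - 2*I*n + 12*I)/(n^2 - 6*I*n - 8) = (n^2 + n - 6)/(n - 4*I)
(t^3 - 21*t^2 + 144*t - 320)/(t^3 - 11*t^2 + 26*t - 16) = (t^2 - 13*t + 40)/(t^2 - 3*t + 2)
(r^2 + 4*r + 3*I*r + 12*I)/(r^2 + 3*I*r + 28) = (r^2 + r*(4 + 3*I) + 12*I)/(r^2 + 3*I*r + 28)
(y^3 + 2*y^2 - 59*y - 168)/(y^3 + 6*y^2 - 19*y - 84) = (y - 8)/(y - 4)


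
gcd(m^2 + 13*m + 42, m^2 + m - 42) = m + 7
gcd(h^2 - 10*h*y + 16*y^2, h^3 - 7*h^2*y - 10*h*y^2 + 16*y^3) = -h + 8*y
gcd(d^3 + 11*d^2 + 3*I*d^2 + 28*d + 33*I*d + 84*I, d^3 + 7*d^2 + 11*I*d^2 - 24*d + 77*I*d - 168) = d^2 + d*(7 + 3*I) + 21*I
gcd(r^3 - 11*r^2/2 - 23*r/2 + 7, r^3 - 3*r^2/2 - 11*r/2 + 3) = r^2 + 3*r/2 - 1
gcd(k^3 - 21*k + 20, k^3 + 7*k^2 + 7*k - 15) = k^2 + 4*k - 5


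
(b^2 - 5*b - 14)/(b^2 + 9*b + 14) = (b - 7)/(b + 7)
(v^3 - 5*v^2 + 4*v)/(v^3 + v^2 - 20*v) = (v - 1)/(v + 5)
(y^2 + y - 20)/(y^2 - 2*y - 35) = (y - 4)/(y - 7)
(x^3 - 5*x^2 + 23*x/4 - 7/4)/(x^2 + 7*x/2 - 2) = (2*x^2 - 9*x + 7)/(2*(x + 4))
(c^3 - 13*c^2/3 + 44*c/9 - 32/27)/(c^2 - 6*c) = (27*c^3 - 117*c^2 + 132*c - 32)/(27*c*(c - 6))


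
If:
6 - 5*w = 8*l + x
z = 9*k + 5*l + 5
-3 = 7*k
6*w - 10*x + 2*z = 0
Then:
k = -3/7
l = z/5 - 8/35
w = 137/98 - 9*z/28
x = z/140 + 411/490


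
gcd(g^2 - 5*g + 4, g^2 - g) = g - 1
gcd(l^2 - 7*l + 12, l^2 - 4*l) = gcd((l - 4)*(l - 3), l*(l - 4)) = l - 4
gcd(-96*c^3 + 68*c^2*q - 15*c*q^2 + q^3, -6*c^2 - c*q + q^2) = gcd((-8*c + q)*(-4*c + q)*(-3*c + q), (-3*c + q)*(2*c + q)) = -3*c + q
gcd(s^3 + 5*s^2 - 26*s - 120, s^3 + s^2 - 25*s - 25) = s - 5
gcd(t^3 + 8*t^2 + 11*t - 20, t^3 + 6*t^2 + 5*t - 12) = t^2 + 3*t - 4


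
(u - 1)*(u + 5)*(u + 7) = u^3 + 11*u^2 + 23*u - 35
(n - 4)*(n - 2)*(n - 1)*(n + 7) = n^4 - 35*n^2 + 90*n - 56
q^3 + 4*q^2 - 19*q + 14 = (q - 2)*(q - 1)*(q + 7)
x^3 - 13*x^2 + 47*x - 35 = (x - 7)*(x - 5)*(x - 1)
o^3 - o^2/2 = o^2*(o - 1/2)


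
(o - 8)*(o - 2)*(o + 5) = o^3 - 5*o^2 - 34*o + 80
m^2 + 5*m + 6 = (m + 2)*(m + 3)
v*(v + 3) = v^2 + 3*v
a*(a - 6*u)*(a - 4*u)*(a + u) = a^4 - 9*a^3*u + 14*a^2*u^2 + 24*a*u^3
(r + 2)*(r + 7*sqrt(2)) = r^2 + 2*r + 7*sqrt(2)*r + 14*sqrt(2)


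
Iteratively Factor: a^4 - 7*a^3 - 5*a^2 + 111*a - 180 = (a - 3)*(a^3 - 4*a^2 - 17*a + 60) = (a - 5)*(a - 3)*(a^2 + a - 12) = (a - 5)*(a - 3)*(a + 4)*(a - 3)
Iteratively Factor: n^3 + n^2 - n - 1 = (n - 1)*(n^2 + 2*n + 1) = (n - 1)*(n + 1)*(n + 1)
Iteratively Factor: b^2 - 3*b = (b)*(b - 3)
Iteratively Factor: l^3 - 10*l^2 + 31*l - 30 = (l - 2)*(l^2 - 8*l + 15) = (l - 3)*(l - 2)*(l - 5)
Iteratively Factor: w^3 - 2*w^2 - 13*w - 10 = (w + 1)*(w^2 - 3*w - 10) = (w + 1)*(w + 2)*(w - 5)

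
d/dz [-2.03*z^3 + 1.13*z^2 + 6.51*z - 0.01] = -6.09*z^2 + 2.26*z + 6.51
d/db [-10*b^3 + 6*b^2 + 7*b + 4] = -30*b^2 + 12*b + 7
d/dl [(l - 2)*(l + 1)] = 2*l - 1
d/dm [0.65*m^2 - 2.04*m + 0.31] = 1.3*m - 2.04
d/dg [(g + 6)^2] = 2*g + 12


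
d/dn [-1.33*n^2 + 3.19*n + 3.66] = 3.19 - 2.66*n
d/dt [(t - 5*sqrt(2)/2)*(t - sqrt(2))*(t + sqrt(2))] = 3*t^2 - 5*sqrt(2)*t - 2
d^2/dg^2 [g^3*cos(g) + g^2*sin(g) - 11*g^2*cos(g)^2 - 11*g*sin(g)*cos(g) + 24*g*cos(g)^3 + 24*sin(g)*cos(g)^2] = -g^3*cos(g) - 7*g^2*sin(g) + 22*g^2*cos(2*g) + 66*g*sin(2*g) - 8*g*cos(g) - 54*g*cos(3*g) - 40*sin(g) - 90*sin(3*g) - 33*cos(2*g) - 11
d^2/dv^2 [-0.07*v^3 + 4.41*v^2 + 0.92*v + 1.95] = 8.82 - 0.42*v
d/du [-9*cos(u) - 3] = 9*sin(u)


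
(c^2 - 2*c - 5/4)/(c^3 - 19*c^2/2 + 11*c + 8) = (c - 5/2)/(c^2 - 10*c + 16)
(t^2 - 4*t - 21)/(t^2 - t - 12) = (t - 7)/(t - 4)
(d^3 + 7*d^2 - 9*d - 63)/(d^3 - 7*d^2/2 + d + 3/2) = 2*(d^2 + 10*d + 21)/(2*d^2 - d - 1)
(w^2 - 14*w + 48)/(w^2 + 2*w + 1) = (w^2 - 14*w + 48)/(w^2 + 2*w + 1)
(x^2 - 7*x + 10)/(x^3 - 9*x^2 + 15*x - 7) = (x^2 - 7*x + 10)/(x^3 - 9*x^2 + 15*x - 7)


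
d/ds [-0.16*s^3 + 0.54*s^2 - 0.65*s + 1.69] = -0.48*s^2 + 1.08*s - 0.65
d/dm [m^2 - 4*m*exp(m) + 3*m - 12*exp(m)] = -4*m*exp(m) + 2*m - 16*exp(m) + 3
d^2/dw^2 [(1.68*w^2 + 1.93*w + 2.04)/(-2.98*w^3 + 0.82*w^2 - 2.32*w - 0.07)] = (-29.838144*w^6 - 102.835032*w^5 - 119.406216*w^4 + 102.364344*w^3 - 88.600056*w^2 + 25.173948*w - 21.583984)/(26.463592*w^9 - 21.845784*w^8 + 67.81884*w^7 - 32.701396*w^6 + 51.772248*w^5 - 10.195788*w^4 + 11.731966*w^3 + 1.11825*w^2 + 0.034104*w + 0.000343)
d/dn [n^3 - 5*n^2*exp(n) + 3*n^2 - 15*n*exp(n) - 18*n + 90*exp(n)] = -5*n^2*exp(n) + 3*n^2 - 25*n*exp(n) + 6*n + 75*exp(n) - 18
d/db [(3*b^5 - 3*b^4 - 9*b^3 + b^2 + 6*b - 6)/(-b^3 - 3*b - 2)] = (-6*b^7 + 3*b^6 - 36*b^5 - 2*b^4 + 90*b^3 + 33*b^2 - 4*b - 30)/(b^6 + 6*b^4 + 4*b^3 + 9*b^2 + 12*b + 4)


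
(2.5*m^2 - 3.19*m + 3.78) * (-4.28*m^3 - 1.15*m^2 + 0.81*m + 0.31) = -10.7*m^5 + 10.7782*m^4 - 10.4849*m^3 - 6.1559*m^2 + 2.0729*m + 1.1718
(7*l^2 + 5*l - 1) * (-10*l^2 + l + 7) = -70*l^4 - 43*l^3 + 64*l^2 + 34*l - 7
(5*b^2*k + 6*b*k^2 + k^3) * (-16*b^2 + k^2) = -80*b^4*k - 96*b^3*k^2 - 11*b^2*k^3 + 6*b*k^4 + k^5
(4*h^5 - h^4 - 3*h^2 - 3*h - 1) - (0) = 4*h^5 - h^4 - 3*h^2 - 3*h - 1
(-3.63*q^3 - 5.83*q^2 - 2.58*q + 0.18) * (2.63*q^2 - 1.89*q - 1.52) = -9.5469*q^5 - 8.4722*q^4 + 9.7509*q^3 + 14.2112*q^2 + 3.5814*q - 0.2736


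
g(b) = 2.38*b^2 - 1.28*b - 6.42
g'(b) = 4.76*b - 1.28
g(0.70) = -6.15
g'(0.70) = 2.05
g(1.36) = -3.76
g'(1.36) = 5.19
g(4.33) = 32.66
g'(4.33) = 19.33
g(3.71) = 21.59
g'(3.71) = 16.38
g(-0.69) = -4.40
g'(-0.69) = -4.56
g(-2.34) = 9.61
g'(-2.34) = -12.42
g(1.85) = -0.64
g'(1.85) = 7.53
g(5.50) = 58.54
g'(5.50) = 24.90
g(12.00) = 320.94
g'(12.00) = 55.84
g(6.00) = 71.58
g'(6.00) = 27.28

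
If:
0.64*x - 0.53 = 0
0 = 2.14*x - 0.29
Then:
No Solution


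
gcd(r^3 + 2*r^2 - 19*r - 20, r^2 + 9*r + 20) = r + 5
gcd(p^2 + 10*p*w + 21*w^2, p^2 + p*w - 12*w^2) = 1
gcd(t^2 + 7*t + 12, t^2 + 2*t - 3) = t + 3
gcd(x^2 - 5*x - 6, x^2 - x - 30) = x - 6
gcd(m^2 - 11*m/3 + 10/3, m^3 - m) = 1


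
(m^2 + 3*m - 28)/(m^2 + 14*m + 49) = (m - 4)/(m + 7)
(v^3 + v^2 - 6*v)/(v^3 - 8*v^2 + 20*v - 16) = v*(v + 3)/(v^2 - 6*v + 8)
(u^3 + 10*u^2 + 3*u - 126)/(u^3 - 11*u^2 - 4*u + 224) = (u^3 + 10*u^2 + 3*u - 126)/(u^3 - 11*u^2 - 4*u + 224)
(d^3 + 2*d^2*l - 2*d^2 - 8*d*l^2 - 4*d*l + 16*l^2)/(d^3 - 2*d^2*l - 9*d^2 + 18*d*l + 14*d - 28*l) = (d + 4*l)/(d - 7)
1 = 1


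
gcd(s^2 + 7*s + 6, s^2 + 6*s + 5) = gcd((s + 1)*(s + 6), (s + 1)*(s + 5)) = s + 1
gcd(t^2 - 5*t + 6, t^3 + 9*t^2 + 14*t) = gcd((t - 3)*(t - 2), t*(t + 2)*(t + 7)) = 1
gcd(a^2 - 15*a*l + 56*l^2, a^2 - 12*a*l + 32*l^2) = a - 8*l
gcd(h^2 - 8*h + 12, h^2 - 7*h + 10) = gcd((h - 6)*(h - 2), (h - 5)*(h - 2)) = h - 2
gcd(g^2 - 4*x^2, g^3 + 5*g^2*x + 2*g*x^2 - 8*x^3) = g + 2*x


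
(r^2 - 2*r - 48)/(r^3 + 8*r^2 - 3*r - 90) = (r - 8)/(r^2 + 2*r - 15)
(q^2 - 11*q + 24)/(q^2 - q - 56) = (q - 3)/(q + 7)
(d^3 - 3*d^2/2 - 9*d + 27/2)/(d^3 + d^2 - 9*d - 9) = (d - 3/2)/(d + 1)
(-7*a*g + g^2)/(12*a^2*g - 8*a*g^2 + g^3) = (-7*a + g)/(12*a^2 - 8*a*g + g^2)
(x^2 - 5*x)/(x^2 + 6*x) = (x - 5)/(x + 6)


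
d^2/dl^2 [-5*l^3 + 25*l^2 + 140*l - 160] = 50 - 30*l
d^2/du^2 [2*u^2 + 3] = 4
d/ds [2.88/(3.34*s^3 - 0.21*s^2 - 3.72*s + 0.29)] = (-28.8576*s^2 + 1.2096*s + 10.7136)/(3.34*s^3 - 0.21*s^2 - 3.72*s + 0.29)^2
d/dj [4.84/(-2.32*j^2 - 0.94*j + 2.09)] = (22.4576*j + 4.5496)/(2.32*j^2 + 0.94*j - 2.09)^2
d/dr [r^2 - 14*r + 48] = 2*r - 14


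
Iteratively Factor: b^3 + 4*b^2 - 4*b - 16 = (b - 2)*(b^2 + 6*b + 8) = (b - 2)*(b + 2)*(b + 4)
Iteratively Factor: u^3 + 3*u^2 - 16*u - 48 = (u + 4)*(u^2 - u - 12) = (u + 3)*(u + 4)*(u - 4)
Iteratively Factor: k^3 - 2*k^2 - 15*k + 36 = (k - 3)*(k^2 + k - 12) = (k - 3)*(k + 4)*(k - 3)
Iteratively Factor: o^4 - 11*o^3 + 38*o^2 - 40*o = (o)*(o^3 - 11*o^2 + 38*o - 40) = o*(o - 4)*(o^2 - 7*o + 10) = o*(o - 5)*(o - 4)*(o - 2)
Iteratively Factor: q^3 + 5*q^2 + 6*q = (q + 3)*(q^2 + 2*q) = (q + 2)*(q + 3)*(q)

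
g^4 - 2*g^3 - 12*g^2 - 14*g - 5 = (g - 5)*(g + 1)^3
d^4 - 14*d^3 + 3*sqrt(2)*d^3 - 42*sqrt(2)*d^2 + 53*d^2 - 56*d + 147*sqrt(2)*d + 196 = (d - 7)^2*(d + sqrt(2))*(d + 2*sqrt(2))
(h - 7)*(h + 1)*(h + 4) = h^3 - 2*h^2 - 31*h - 28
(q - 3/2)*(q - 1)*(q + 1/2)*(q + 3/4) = q^4 - 5*q^3/4 - 5*q^2/4 + 15*q/16 + 9/16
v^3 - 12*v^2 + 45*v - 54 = (v - 6)*(v - 3)^2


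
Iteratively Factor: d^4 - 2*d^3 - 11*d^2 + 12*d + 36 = (d + 2)*(d^3 - 4*d^2 - 3*d + 18) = (d - 3)*(d + 2)*(d^2 - d - 6) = (d - 3)*(d + 2)^2*(d - 3)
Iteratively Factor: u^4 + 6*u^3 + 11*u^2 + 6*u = (u)*(u^3 + 6*u^2 + 11*u + 6) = u*(u + 1)*(u^2 + 5*u + 6) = u*(u + 1)*(u + 2)*(u + 3)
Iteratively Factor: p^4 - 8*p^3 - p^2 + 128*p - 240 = (p - 3)*(p^3 - 5*p^2 - 16*p + 80) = (p - 3)*(p + 4)*(p^2 - 9*p + 20) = (p - 4)*(p - 3)*(p + 4)*(p - 5)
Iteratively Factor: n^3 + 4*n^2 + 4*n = (n)*(n^2 + 4*n + 4) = n*(n + 2)*(n + 2)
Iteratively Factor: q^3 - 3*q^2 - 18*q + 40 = (q - 5)*(q^2 + 2*q - 8) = (q - 5)*(q - 2)*(q + 4)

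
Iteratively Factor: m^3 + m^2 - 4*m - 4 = (m + 2)*(m^2 - m - 2) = (m - 2)*(m + 2)*(m + 1)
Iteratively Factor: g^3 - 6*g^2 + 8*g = (g - 2)*(g^2 - 4*g) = (g - 4)*(g - 2)*(g)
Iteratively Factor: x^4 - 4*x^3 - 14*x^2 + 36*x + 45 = (x - 3)*(x^3 - x^2 - 17*x - 15) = (x - 3)*(x + 3)*(x^2 - 4*x - 5) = (x - 3)*(x + 1)*(x + 3)*(x - 5)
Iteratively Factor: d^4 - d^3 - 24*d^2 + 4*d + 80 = (d + 4)*(d^3 - 5*d^2 - 4*d + 20) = (d - 5)*(d + 4)*(d^2 - 4) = (d - 5)*(d - 2)*(d + 4)*(d + 2)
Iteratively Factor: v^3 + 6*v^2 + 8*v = (v + 2)*(v^2 + 4*v) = v*(v + 2)*(v + 4)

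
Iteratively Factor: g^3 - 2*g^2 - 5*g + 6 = (g + 2)*(g^2 - 4*g + 3) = (g - 3)*(g + 2)*(g - 1)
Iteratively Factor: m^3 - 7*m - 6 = (m - 3)*(m^2 + 3*m + 2) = (m - 3)*(m + 2)*(m + 1)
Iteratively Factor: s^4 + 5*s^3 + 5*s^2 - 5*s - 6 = (s + 1)*(s^3 + 4*s^2 + s - 6) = (s + 1)*(s + 2)*(s^2 + 2*s - 3) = (s + 1)*(s + 2)*(s + 3)*(s - 1)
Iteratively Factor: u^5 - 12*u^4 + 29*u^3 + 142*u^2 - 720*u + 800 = (u - 5)*(u^4 - 7*u^3 - 6*u^2 + 112*u - 160) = (u - 5)*(u + 4)*(u^3 - 11*u^2 + 38*u - 40) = (u - 5)*(u - 2)*(u + 4)*(u^2 - 9*u + 20) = (u - 5)^2*(u - 2)*(u + 4)*(u - 4)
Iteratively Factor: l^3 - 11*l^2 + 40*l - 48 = (l - 3)*(l^2 - 8*l + 16) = (l - 4)*(l - 3)*(l - 4)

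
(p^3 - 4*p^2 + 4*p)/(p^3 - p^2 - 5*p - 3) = p*(-p^2 + 4*p - 4)/(-p^3 + p^2 + 5*p + 3)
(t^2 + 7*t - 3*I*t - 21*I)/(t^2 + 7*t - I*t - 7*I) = (t - 3*I)/(t - I)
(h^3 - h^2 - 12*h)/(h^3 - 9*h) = (h - 4)/(h - 3)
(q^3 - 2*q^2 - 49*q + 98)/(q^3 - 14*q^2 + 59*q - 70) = (q + 7)/(q - 5)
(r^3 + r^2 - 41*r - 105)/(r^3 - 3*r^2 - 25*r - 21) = (r + 5)/(r + 1)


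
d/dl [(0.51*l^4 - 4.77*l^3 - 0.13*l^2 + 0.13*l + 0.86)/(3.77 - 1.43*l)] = (-2.1879*l^4 + 21.333*l^3 - 53.7628*l^2 - 0.9802*l + 1.7199)/(2.0449*l^2 - 10.7822*l + 14.2129)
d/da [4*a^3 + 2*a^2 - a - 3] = 12*a^2 + 4*a - 1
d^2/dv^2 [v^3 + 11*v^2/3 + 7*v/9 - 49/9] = 6*v + 22/3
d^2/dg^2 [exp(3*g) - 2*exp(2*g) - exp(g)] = (9*exp(2*g) - 8*exp(g) - 1)*exp(g)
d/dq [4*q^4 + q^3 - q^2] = q*(16*q^2 + 3*q - 2)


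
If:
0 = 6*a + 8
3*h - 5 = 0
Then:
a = -4/3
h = 5/3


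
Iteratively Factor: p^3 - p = (p - 1)*(p^2 + p) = (p - 1)*(p + 1)*(p)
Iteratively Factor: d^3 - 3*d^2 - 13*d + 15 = (d - 1)*(d^2 - 2*d - 15) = (d - 5)*(d - 1)*(d + 3)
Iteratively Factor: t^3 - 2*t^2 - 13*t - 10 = (t - 5)*(t^2 + 3*t + 2) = (t - 5)*(t + 2)*(t + 1)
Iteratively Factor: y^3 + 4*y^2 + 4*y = (y + 2)*(y^2 + 2*y) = y*(y + 2)*(y + 2)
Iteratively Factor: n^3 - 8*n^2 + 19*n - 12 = (n - 3)*(n^2 - 5*n + 4) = (n - 3)*(n - 1)*(n - 4)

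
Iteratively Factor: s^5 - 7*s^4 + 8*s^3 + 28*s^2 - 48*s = (s - 2)*(s^4 - 5*s^3 - 2*s^2 + 24*s) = (s - 2)*(s + 2)*(s^3 - 7*s^2 + 12*s) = (s - 4)*(s - 2)*(s + 2)*(s^2 - 3*s) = s*(s - 4)*(s - 2)*(s + 2)*(s - 3)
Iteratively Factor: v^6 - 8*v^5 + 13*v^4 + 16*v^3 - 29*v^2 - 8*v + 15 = (v + 1)*(v^5 - 9*v^4 + 22*v^3 - 6*v^2 - 23*v + 15) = (v - 1)*(v + 1)*(v^4 - 8*v^3 + 14*v^2 + 8*v - 15) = (v - 1)^2*(v + 1)*(v^3 - 7*v^2 + 7*v + 15) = (v - 3)*(v - 1)^2*(v + 1)*(v^2 - 4*v - 5) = (v - 5)*(v - 3)*(v - 1)^2*(v + 1)*(v + 1)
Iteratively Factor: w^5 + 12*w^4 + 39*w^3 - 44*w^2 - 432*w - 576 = (w - 3)*(w^4 + 15*w^3 + 84*w^2 + 208*w + 192) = (w - 3)*(w + 3)*(w^3 + 12*w^2 + 48*w + 64) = (w - 3)*(w + 3)*(w + 4)*(w^2 + 8*w + 16) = (w - 3)*(w + 3)*(w + 4)^2*(w + 4)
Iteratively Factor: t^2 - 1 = (t - 1)*(t + 1)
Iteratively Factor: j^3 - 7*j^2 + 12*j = (j - 3)*(j^2 - 4*j) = (j - 4)*(j - 3)*(j)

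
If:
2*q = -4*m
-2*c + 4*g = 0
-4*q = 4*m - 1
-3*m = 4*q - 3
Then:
No Solution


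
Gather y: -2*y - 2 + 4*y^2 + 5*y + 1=4*y^2 + 3*y - 1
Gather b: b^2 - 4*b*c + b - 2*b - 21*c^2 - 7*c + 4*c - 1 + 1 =b^2 + b*(-4*c - 1) - 21*c^2 - 3*c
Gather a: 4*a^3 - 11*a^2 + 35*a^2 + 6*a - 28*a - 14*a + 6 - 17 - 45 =4*a^3 + 24*a^2 - 36*a - 56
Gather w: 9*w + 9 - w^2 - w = -w^2 + 8*w + 9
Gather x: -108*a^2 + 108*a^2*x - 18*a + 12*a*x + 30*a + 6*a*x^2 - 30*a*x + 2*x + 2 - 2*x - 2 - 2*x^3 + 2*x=-108*a^2 + 6*a*x^2 + 12*a - 2*x^3 + x*(108*a^2 - 18*a + 2)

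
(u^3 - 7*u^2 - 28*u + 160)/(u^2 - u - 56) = (u^2 + u - 20)/(u + 7)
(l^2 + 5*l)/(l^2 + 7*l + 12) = l*(l + 5)/(l^2 + 7*l + 12)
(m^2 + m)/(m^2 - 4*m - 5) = m/(m - 5)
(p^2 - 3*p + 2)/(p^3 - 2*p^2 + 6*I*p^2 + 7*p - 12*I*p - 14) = (p - 1)/(p^2 + 6*I*p + 7)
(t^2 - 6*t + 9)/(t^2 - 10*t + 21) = (t - 3)/(t - 7)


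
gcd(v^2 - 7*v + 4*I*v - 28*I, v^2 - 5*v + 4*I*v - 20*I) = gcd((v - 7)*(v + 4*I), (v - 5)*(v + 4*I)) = v + 4*I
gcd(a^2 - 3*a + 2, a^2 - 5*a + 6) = a - 2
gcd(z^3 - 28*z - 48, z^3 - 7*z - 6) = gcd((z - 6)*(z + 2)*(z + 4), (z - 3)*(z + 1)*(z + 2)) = z + 2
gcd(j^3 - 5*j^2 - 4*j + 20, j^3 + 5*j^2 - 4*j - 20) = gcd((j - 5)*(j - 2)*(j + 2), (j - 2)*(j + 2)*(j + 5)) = j^2 - 4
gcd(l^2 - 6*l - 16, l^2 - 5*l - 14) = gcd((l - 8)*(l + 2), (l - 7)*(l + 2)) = l + 2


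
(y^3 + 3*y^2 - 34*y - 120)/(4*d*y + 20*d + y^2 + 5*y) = (y^2 - 2*y - 24)/(4*d + y)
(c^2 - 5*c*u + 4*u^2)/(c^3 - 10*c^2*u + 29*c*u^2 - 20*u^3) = 1/(c - 5*u)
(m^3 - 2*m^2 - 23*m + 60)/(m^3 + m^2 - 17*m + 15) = (m - 4)/(m - 1)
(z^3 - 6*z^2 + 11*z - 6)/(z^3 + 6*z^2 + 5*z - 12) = (z^2 - 5*z + 6)/(z^2 + 7*z + 12)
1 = 1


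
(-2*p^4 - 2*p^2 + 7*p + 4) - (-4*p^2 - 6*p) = -2*p^4 + 2*p^2 + 13*p + 4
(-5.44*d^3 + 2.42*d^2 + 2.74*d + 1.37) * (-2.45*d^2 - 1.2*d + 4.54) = 13.328*d^5 + 0.599*d^4 - 34.3146*d^3 + 4.3423*d^2 + 10.7956*d + 6.2198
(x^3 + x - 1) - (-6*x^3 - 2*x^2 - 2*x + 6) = 7*x^3 + 2*x^2 + 3*x - 7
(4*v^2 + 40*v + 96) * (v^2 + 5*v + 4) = 4*v^4 + 60*v^3 + 312*v^2 + 640*v + 384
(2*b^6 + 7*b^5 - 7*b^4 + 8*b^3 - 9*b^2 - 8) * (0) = 0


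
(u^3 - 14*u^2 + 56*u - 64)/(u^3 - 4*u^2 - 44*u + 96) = (u - 4)/(u + 6)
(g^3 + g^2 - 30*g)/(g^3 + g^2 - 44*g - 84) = g*(g - 5)/(g^2 - 5*g - 14)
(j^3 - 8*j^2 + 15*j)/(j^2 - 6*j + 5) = j*(j - 3)/(j - 1)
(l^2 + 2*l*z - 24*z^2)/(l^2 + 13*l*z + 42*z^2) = (l - 4*z)/(l + 7*z)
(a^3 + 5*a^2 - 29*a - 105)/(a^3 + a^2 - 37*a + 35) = (a + 3)/(a - 1)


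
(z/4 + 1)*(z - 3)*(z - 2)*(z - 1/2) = z^4/4 - 3*z^3/8 - 27*z^2/8 + 31*z/4 - 3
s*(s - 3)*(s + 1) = s^3 - 2*s^2 - 3*s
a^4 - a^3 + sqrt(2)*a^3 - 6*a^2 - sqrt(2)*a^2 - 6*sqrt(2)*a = a*(a - 3)*(a + 2)*(a + sqrt(2))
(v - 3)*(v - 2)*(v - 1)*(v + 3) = v^4 - 3*v^3 - 7*v^2 + 27*v - 18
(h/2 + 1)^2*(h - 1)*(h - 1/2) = h^4/4 + 5*h^3/8 - 3*h^2/8 - h + 1/2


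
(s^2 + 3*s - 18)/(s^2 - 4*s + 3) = (s + 6)/(s - 1)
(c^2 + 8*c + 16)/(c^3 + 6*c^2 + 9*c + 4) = (c + 4)/(c^2 + 2*c + 1)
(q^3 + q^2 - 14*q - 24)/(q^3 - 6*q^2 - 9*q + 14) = (q^2 - q - 12)/(q^2 - 8*q + 7)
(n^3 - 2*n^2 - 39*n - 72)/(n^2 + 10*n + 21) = (n^2 - 5*n - 24)/(n + 7)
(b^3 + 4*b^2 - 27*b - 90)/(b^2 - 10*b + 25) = (b^2 + 9*b + 18)/(b - 5)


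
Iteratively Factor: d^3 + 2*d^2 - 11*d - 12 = (d - 3)*(d^2 + 5*d + 4) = (d - 3)*(d + 1)*(d + 4)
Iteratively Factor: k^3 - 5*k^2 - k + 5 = (k - 5)*(k^2 - 1) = (k - 5)*(k - 1)*(k + 1)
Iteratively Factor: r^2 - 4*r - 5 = (r + 1)*(r - 5)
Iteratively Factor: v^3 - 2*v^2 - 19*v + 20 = (v + 4)*(v^2 - 6*v + 5) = (v - 1)*(v + 4)*(v - 5)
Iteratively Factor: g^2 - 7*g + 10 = (g - 5)*(g - 2)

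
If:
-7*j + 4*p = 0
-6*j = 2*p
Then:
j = 0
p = 0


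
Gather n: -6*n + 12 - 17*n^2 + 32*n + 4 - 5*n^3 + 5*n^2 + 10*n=-5*n^3 - 12*n^2 + 36*n + 16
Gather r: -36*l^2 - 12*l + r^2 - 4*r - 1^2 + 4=-36*l^2 - 12*l + r^2 - 4*r + 3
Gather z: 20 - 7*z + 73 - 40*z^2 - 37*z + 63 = -40*z^2 - 44*z + 156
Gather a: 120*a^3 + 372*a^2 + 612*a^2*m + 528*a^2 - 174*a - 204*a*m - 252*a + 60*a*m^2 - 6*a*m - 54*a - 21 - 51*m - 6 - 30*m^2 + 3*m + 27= 120*a^3 + a^2*(612*m + 900) + a*(60*m^2 - 210*m - 480) - 30*m^2 - 48*m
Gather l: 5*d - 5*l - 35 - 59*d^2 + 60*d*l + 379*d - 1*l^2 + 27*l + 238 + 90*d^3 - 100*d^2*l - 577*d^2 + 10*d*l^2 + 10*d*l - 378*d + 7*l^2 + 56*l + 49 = 90*d^3 - 636*d^2 + 6*d + l^2*(10*d + 6) + l*(-100*d^2 + 70*d + 78) + 252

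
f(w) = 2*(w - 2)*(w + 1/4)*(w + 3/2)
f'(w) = 2*(w - 2)*(w + 1/4) + 2*(w - 2)*(w + 3/2) + 2*(w + 1/4)*(w + 3/2) = 6*w^2 - w - 25/4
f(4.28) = 119.40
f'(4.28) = 99.38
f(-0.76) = 2.08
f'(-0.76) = -2.02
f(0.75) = -5.62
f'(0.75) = -3.62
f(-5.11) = -249.48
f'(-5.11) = 155.53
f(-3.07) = -44.89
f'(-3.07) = 53.37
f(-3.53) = -73.64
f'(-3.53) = 72.05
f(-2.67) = -26.45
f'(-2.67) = 39.19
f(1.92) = -1.19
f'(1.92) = 13.95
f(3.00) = 29.25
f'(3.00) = 44.75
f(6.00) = 375.00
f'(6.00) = 203.75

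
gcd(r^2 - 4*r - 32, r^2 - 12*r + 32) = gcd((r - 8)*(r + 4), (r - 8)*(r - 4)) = r - 8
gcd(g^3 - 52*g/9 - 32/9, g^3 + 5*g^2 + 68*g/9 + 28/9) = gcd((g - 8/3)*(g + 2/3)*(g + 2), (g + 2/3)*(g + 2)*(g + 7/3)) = g^2 + 8*g/3 + 4/3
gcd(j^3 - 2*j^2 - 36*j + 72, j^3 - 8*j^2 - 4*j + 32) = j - 2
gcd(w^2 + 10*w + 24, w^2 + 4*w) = w + 4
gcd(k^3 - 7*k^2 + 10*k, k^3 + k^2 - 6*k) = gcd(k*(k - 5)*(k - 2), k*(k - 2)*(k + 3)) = k^2 - 2*k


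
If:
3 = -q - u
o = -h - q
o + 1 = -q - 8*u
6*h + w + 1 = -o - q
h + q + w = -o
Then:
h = -1/5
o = 61/20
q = -57/20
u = -3/20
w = 0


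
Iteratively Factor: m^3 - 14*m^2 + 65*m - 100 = (m - 5)*(m^2 - 9*m + 20) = (m - 5)^2*(m - 4)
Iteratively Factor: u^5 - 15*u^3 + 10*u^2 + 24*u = (u + 1)*(u^4 - u^3 - 14*u^2 + 24*u) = (u - 2)*(u + 1)*(u^3 + u^2 - 12*u) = u*(u - 2)*(u + 1)*(u^2 + u - 12) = u*(u - 3)*(u - 2)*(u + 1)*(u + 4)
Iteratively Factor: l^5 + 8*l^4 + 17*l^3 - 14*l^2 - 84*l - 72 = (l + 3)*(l^4 + 5*l^3 + 2*l^2 - 20*l - 24) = (l + 3)^2*(l^3 + 2*l^2 - 4*l - 8) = (l + 2)*(l + 3)^2*(l^2 - 4) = (l + 2)^2*(l + 3)^2*(l - 2)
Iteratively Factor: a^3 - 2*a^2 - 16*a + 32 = (a - 4)*(a^2 + 2*a - 8) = (a - 4)*(a - 2)*(a + 4)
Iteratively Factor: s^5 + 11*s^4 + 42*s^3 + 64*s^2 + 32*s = (s + 1)*(s^4 + 10*s^3 + 32*s^2 + 32*s) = s*(s + 1)*(s^3 + 10*s^2 + 32*s + 32) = s*(s + 1)*(s + 4)*(s^2 + 6*s + 8) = s*(s + 1)*(s + 4)^2*(s + 2)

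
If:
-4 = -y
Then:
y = 4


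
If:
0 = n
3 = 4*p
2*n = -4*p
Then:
No Solution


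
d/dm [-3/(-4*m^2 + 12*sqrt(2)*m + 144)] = 3*(-2*m + 3*sqrt(2))/(4*(-m^2 + 3*sqrt(2)*m + 36)^2)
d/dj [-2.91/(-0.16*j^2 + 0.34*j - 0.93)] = (0.9894 - 0.9312*j)/(0.16*j^2 - 0.34*j + 0.93)^2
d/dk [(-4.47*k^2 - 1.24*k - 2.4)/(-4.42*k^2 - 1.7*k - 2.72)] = (2.1182*k^2 + 3.1008*k - 0.7072)/(19.5364*k^4 + 15.028*k^3 + 26.9348*k^2 + 9.248*k + 7.3984)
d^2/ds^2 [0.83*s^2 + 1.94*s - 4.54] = 1.66000000000000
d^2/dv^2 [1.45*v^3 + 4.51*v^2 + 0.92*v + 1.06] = 8.7*v + 9.02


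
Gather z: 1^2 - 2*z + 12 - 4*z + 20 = 33 - 6*z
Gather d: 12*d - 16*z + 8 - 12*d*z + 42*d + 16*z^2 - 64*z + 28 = d*(54 - 12*z) + 16*z^2 - 80*z + 36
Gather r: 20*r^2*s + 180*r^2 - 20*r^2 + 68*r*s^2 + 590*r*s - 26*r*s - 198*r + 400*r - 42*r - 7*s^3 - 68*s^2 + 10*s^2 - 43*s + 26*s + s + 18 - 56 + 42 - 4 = r^2*(20*s + 160) + r*(68*s^2 + 564*s + 160) - 7*s^3 - 58*s^2 - 16*s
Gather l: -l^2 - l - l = -l^2 - 2*l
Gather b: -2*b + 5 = 5 - 2*b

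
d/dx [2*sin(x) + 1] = 2*cos(x)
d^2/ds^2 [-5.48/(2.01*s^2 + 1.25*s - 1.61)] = (44.279496*s^2 + 27.537*s - 5.48*(4.02*s + 1.25)*(8.04*s + 2.5) - 35.467656)/(2.01*s^2 + 1.25*s - 1.61)^3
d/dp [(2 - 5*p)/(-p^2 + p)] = (-5*p^2 + 4*p - 2)/(p^2*(p^2 - 2*p + 1))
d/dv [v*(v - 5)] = 2*v - 5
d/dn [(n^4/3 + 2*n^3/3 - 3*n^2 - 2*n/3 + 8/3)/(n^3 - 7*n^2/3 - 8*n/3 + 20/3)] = (3*n^4 - 2*n^3 - 31*n^2 - 56*n + 6)/(9*n^4 - 6*n^3 - 59*n^2 + 20*n + 100)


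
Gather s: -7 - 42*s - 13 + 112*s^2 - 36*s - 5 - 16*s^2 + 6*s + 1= 96*s^2 - 72*s - 24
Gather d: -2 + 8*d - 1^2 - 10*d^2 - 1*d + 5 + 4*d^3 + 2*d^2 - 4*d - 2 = 4*d^3 - 8*d^2 + 3*d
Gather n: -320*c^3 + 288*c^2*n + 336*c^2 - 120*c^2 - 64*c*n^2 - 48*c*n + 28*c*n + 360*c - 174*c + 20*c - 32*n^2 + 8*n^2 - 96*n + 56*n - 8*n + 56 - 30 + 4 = -320*c^3 + 216*c^2 + 206*c + n^2*(-64*c - 24) + n*(288*c^2 - 20*c - 48) + 30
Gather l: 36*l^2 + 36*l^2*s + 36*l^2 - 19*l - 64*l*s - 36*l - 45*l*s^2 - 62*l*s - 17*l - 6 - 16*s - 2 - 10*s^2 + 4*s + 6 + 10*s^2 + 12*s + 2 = l^2*(36*s + 72) + l*(-45*s^2 - 126*s - 72)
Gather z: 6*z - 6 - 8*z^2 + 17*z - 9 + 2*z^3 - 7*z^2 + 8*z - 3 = 2*z^3 - 15*z^2 + 31*z - 18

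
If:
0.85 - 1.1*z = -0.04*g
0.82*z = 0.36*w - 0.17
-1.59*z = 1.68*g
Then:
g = -0.71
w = 2.17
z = 0.75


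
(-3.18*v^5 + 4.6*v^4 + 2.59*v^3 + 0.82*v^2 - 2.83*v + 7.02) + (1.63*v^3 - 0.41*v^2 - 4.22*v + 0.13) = -3.18*v^5 + 4.6*v^4 + 4.22*v^3 + 0.41*v^2 - 7.05*v + 7.15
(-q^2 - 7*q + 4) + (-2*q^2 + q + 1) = -3*q^2 - 6*q + 5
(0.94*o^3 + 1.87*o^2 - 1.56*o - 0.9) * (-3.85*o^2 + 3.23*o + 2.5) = -3.619*o^5 - 4.1633*o^4 + 14.3961*o^3 + 3.1012*o^2 - 6.807*o - 2.25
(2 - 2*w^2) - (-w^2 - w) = -w^2 + w + 2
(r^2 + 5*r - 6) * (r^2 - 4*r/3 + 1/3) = r^4 + 11*r^3/3 - 37*r^2/3 + 29*r/3 - 2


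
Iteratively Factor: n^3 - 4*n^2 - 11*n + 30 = (n - 5)*(n^2 + n - 6) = (n - 5)*(n - 2)*(n + 3)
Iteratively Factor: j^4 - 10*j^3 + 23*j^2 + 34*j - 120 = (j - 4)*(j^3 - 6*j^2 - j + 30) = (j - 4)*(j + 2)*(j^2 - 8*j + 15) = (j - 4)*(j - 3)*(j + 2)*(j - 5)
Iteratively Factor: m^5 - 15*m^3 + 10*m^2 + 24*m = (m - 2)*(m^4 + 2*m^3 - 11*m^2 - 12*m) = (m - 2)*(m + 1)*(m^3 + m^2 - 12*m) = (m - 2)*(m + 1)*(m + 4)*(m^2 - 3*m) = m*(m - 2)*(m + 1)*(m + 4)*(m - 3)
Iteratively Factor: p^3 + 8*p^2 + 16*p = (p + 4)*(p^2 + 4*p) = (p + 4)^2*(p)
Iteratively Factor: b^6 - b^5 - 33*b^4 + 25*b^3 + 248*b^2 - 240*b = (b + 4)*(b^5 - 5*b^4 - 13*b^3 + 77*b^2 - 60*b) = (b - 3)*(b + 4)*(b^4 - 2*b^3 - 19*b^2 + 20*b) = (b - 3)*(b - 1)*(b + 4)*(b^3 - b^2 - 20*b) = b*(b - 3)*(b - 1)*(b + 4)*(b^2 - b - 20) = b*(b - 3)*(b - 1)*(b + 4)^2*(b - 5)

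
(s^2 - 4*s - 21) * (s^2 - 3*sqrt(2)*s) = s^4 - 3*sqrt(2)*s^3 - 4*s^3 - 21*s^2 + 12*sqrt(2)*s^2 + 63*sqrt(2)*s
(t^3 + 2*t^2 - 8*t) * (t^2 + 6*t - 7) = t^5 + 8*t^4 - 3*t^3 - 62*t^2 + 56*t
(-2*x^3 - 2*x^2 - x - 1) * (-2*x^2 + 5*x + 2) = 4*x^5 - 6*x^4 - 12*x^3 - 7*x^2 - 7*x - 2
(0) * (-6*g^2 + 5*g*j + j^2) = 0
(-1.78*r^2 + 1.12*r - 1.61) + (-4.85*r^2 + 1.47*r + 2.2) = -6.63*r^2 + 2.59*r + 0.59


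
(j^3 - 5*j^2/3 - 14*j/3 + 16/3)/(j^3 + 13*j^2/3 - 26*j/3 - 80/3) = (j - 1)/(j + 5)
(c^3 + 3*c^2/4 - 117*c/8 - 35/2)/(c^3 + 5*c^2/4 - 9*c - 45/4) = (c^2 - c/2 - 14)/(c^2 - 9)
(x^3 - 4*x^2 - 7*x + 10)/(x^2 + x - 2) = x - 5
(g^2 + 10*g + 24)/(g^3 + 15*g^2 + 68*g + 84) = (g + 4)/(g^2 + 9*g + 14)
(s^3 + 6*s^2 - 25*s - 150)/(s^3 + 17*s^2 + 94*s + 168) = (s^2 - 25)/(s^2 + 11*s + 28)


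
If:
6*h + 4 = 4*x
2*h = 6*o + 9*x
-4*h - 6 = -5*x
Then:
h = 2/7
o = -43/21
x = 10/7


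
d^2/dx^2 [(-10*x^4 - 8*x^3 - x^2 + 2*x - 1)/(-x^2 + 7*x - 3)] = 2*(10*x^6 - 210*x^5 + 1560*x^4 - 1307*x^3 + 30*x^2 + 213*x + 13)/(x^6 - 21*x^5 + 156*x^4 - 469*x^3 + 468*x^2 - 189*x + 27)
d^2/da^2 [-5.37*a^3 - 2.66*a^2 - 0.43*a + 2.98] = -32.22*a - 5.32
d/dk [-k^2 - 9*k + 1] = -2*k - 9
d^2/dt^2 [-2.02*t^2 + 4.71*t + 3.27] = -4.04000000000000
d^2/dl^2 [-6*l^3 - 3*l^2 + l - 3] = -36*l - 6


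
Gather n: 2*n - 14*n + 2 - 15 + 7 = -12*n - 6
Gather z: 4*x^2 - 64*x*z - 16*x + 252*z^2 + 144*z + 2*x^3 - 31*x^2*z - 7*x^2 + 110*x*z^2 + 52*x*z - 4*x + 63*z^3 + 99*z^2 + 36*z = 2*x^3 - 3*x^2 - 20*x + 63*z^3 + z^2*(110*x + 351) + z*(-31*x^2 - 12*x + 180)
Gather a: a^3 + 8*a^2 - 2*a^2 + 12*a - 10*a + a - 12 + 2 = a^3 + 6*a^2 + 3*a - 10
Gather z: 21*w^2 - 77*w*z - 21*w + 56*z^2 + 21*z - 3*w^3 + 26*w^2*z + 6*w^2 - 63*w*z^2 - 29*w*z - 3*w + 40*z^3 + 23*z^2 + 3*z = -3*w^3 + 27*w^2 - 24*w + 40*z^3 + z^2*(79 - 63*w) + z*(26*w^2 - 106*w + 24)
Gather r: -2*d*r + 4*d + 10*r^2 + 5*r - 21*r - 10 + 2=4*d + 10*r^2 + r*(-2*d - 16) - 8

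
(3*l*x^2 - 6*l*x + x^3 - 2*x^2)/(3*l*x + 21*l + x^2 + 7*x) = x*(x - 2)/(x + 7)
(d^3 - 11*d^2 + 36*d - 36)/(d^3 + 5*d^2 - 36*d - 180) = (d^2 - 5*d + 6)/(d^2 + 11*d + 30)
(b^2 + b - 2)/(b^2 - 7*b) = (b^2 + b - 2)/(b*(b - 7))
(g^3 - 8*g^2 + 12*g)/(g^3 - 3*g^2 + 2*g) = (g - 6)/(g - 1)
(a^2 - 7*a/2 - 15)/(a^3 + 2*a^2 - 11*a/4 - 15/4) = 2*(a - 6)/(2*a^2 - a - 3)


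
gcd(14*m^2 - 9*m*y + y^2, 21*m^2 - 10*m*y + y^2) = -7*m + y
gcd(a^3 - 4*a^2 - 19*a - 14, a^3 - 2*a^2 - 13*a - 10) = a^2 + 3*a + 2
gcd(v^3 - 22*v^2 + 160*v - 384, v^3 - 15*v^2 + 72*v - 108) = v - 6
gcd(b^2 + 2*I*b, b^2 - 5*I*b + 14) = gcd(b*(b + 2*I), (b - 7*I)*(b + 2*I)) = b + 2*I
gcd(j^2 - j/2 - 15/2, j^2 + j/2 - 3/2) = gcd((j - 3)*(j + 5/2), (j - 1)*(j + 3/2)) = 1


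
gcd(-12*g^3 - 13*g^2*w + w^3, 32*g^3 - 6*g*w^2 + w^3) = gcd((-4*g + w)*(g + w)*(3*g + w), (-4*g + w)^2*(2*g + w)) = -4*g + w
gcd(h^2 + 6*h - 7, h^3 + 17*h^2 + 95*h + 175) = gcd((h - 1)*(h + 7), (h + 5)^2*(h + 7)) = h + 7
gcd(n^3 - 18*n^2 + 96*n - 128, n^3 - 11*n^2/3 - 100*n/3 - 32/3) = n - 8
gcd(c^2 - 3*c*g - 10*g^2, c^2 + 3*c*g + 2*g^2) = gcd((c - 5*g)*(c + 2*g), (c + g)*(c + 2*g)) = c + 2*g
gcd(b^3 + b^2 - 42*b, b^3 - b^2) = b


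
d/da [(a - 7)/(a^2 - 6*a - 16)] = (a^2 - 6*a - 2*(a - 7)*(a - 3) - 16)/(-a^2 + 6*a + 16)^2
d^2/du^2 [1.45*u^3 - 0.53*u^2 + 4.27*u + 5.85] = 8.7*u - 1.06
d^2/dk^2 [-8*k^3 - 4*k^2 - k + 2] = -48*k - 8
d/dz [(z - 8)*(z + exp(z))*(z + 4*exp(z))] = (z - 8)*(z + exp(z))*(4*exp(z) + 1) + (z - 8)*(z + 4*exp(z))*(exp(z) + 1) + (z + exp(z))*(z + 4*exp(z))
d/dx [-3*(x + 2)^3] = -9*(x + 2)^2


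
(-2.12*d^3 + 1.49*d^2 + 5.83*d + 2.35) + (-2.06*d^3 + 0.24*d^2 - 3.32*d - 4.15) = -4.18*d^3 + 1.73*d^2 + 2.51*d - 1.8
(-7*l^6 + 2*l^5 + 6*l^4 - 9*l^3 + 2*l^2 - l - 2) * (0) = 0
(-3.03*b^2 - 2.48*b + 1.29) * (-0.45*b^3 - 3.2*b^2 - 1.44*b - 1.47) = 1.3635*b^5 + 10.812*b^4 + 11.7187*b^3 + 3.8973*b^2 + 1.788*b - 1.8963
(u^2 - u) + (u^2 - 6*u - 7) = 2*u^2 - 7*u - 7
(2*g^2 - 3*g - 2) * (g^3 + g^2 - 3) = 2*g^5 - g^4 - 5*g^3 - 8*g^2 + 9*g + 6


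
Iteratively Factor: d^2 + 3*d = (d)*(d + 3)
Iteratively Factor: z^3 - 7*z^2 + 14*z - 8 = (z - 1)*(z^2 - 6*z + 8) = (z - 4)*(z - 1)*(z - 2)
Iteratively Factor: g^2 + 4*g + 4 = (g + 2)*(g + 2)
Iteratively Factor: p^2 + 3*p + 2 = (p + 2)*(p + 1)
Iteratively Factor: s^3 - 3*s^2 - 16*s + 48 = (s - 3)*(s^2 - 16) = (s - 4)*(s - 3)*(s + 4)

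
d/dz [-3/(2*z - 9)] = 6/(2*z - 9)^2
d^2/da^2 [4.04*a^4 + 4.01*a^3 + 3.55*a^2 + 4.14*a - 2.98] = 48.48*a^2 + 24.06*a + 7.1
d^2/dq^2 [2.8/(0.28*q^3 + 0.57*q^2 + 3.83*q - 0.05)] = (-(4.704*q + 3.192)*(0.28*q^3 + 0.57*q^2 + 3.83*q - 0.05) + 2.8*(0.84*q^2 + 1.14*q + 3.83)*(1.68*q^2 + 2.28*q + 7.66))/(0.28*q^3 + 0.57*q^2 + 3.83*q - 0.05)^3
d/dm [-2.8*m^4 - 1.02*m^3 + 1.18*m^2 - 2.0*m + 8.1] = -11.2*m^3 - 3.06*m^2 + 2.36*m - 2.0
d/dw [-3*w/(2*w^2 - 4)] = 3*(w^2 + 2)/(2*(w^2 - 2)^2)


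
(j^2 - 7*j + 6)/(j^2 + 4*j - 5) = (j - 6)/(j + 5)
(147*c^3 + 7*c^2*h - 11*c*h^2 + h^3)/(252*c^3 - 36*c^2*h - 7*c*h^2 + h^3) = (21*c^2 + 4*c*h - h^2)/(36*c^2 - h^2)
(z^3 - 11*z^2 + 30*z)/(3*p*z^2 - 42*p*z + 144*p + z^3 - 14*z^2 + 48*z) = z*(z - 5)/(3*p*z - 24*p + z^2 - 8*z)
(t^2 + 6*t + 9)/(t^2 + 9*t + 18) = (t + 3)/(t + 6)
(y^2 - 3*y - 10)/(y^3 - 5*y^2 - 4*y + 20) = 1/(y - 2)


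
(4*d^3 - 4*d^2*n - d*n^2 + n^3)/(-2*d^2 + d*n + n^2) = -2*d + n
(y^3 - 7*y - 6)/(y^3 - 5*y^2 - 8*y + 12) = (y^2 - 2*y - 3)/(y^2 - 7*y + 6)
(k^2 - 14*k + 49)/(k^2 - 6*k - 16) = (-k^2 + 14*k - 49)/(-k^2 + 6*k + 16)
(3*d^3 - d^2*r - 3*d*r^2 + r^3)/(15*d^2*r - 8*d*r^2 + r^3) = (-d^2 + r^2)/(r*(-5*d + r))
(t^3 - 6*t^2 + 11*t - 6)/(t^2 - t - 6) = (t^2 - 3*t + 2)/(t + 2)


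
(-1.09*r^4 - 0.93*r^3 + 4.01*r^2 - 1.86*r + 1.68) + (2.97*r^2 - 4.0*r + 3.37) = -1.09*r^4 - 0.93*r^3 + 6.98*r^2 - 5.86*r + 5.05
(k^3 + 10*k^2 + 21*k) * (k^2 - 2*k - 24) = k^5 + 8*k^4 - 23*k^3 - 282*k^2 - 504*k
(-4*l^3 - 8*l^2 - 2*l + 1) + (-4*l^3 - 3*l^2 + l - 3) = -8*l^3 - 11*l^2 - l - 2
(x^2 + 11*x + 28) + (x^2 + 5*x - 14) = 2*x^2 + 16*x + 14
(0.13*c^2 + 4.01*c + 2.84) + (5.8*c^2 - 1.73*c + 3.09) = 5.93*c^2 + 2.28*c + 5.93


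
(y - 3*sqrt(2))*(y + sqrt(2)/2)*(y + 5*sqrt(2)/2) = y^3 - 31*y/2 - 15*sqrt(2)/2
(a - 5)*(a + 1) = a^2 - 4*a - 5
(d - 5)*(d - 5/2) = d^2 - 15*d/2 + 25/2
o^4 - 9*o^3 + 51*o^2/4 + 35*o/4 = o*(o - 7)*(o - 5/2)*(o + 1/2)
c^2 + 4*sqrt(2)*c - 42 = (c - 3*sqrt(2))*(c + 7*sqrt(2))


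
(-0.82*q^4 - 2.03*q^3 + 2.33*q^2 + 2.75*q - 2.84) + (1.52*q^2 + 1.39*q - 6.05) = -0.82*q^4 - 2.03*q^3 + 3.85*q^2 + 4.14*q - 8.89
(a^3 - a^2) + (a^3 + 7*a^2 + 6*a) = 2*a^3 + 6*a^2 + 6*a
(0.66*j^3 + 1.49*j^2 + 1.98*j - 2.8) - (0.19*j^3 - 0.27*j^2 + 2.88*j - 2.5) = 0.47*j^3 + 1.76*j^2 - 0.9*j - 0.3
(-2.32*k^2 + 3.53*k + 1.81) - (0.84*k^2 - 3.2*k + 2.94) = -3.16*k^2 + 6.73*k - 1.13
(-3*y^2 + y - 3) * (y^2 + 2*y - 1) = -3*y^4 - 5*y^3 + 2*y^2 - 7*y + 3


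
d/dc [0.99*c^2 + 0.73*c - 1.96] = 1.98*c + 0.73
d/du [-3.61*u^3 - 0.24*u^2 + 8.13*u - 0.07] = -10.83*u^2 - 0.48*u + 8.13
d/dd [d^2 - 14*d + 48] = 2*d - 14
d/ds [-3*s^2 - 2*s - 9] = -6*s - 2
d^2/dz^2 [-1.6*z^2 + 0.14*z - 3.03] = -3.20000000000000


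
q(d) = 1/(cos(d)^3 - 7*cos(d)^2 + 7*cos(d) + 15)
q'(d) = (3*sin(d)*cos(d)^2 - 14*sin(d)*cos(d) + 7*sin(d))/(cos(d)^3 - 7*cos(d)^2 + 7*cos(d) + 15)^2 = (3*cos(d)^2 - 14*cos(d) + 7)*sin(d)/(cos(d)^3 - 7*cos(d)^2 + 7*cos(d) + 15)^2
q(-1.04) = 0.06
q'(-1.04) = -0.00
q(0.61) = 0.06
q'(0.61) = -0.01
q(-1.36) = 0.06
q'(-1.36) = -0.02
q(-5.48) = 0.06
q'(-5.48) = -0.00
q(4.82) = 0.06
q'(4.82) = -0.02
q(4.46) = 0.08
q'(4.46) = -0.06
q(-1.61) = 0.07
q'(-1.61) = -0.03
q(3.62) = 0.39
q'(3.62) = -1.52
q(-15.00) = 0.19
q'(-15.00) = -0.47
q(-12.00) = 0.06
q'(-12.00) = -0.00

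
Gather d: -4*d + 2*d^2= 2*d^2 - 4*d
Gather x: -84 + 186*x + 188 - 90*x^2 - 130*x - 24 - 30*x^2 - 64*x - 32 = -120*x^2 - 8*x + 48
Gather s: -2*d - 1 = -2*d - 1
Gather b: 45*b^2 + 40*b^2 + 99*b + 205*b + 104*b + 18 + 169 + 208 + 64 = 85*b^2 + 408*b + 459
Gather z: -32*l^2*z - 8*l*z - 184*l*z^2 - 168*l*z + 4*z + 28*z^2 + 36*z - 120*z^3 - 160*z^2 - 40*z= -120*z^3 + z^2*(-184*l - 132) + z*(-32*l^2 - 176*l)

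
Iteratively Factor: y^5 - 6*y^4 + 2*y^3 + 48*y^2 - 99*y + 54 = (y - 3)*(y^4 - 3*y^3 - 7*y^2 + 27*y - 18) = (y - 3)^2*(y^3 - 7*y + 6) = (y - 3)^2*(y - 2)*(y^2 + 2*y - 3) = (y - 3)^2*(y - 2)*(y - 1)*(y + 3)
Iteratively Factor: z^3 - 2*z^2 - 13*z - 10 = (z + 1)*(z^2 - 3*z - 10) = (z - 5)*(z + 1)*(z + 2)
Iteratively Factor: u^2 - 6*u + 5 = (u - 1)*(u - 5)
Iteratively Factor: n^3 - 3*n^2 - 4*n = (n)*(n^2 - 3*n - 4) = n*(n - 4)*(n + 1)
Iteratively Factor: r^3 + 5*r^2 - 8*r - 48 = (r + 4)*(r^2 + r - 12) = (r - 3)*(r + 4)*(r + 4)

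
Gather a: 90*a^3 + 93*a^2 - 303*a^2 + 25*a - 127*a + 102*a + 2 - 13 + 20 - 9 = 90*a^3 - 210*a^2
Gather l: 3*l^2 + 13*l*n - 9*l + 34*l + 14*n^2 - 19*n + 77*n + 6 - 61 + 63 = 3*l^2 + l*(13*n + 25) + 14*n^2 + 58*n + 8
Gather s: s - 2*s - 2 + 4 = 2 - s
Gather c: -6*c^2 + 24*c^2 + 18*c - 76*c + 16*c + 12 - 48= 18*c^2 - 42*c - 36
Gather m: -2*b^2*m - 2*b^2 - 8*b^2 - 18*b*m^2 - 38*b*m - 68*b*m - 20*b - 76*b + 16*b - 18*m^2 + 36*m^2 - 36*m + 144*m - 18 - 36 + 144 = -10*b^2 - 80*b + m^2*(18 - 18*b) + m*(-2*b^2 - 106*b + 108) + 90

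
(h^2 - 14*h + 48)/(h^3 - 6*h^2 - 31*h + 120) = (h - 6)/(h^2 + 2*h - 15)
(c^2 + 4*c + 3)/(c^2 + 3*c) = (c + 1)/c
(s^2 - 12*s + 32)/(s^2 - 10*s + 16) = (s - 4)/(s - 2)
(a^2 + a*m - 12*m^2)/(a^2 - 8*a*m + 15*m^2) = (a + 4*m)/(a - 5*m)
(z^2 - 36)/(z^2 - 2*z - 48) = (z - 6)/(z - 8)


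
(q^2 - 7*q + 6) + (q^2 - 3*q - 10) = 2*q^2 - 10*q - 4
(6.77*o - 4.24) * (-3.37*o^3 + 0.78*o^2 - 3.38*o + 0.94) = -22.8149*o^4 + 19.5694*o^3 - 26.1898*o^2 + 20.695*o - 3.9856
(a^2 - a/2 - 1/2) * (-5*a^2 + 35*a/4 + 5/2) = -5*a^4 + 45*a^3/4 + 5*a^2/8 - 45*a/8 - 5/4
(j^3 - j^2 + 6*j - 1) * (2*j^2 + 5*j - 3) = 2*j^5 + 3*j^4 + 4*j^3 + 31*j^2 - 23*j + 3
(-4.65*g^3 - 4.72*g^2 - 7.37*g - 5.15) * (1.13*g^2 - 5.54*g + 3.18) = -5.2545*g^5 + 20.4274*g^4 + 3.0337*g^3 + 20.0007*g^2 + 5.0944*g - 16.377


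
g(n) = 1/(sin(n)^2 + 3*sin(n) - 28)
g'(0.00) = 0.00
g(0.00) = -0.04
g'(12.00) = 0.00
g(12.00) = -0.03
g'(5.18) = -0.00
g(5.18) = -0.03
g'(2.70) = 0.00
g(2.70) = -0.04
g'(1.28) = -0.00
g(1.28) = -0.04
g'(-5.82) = -0.00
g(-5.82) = -0.04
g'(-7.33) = -0.00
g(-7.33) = -0.03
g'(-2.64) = 0.00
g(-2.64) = -0.03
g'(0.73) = -0.00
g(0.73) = -0.04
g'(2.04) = 0.00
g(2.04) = -0.04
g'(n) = (-2*sin(n)*cos(n) - 3*cos(n))/(sin(n)^2 + 3*sin(n) - 28)^2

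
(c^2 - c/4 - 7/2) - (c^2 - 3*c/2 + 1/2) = 5*c/4 - 4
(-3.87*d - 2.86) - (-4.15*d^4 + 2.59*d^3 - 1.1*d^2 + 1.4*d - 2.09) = 4.15*d^4 - 2.59*d^3 + 1.1*d^2 - 5.27*d - 0.77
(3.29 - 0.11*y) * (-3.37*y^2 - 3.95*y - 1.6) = 0.3707*y^3 - 10.6528*y^2 - 12.8195*y - 5.264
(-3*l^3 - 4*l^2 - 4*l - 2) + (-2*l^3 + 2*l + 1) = -5*l^3 - 4*l^2 - 2*l - 1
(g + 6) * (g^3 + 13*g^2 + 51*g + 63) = g^4 + 19*g^3 + 129*g^2 + 369*g + 378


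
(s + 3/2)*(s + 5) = s^2 + 13*s/2 + 15/2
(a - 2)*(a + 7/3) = a^2 + a/3 - 14/3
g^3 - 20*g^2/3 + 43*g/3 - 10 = (g - 3)*(g - 2)*(g - 5/3)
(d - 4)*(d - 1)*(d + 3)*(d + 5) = d^4 + 3*d^3 - 21*d^2 - 43*d + 60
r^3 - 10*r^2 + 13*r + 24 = (r - 8)*(r - 3)*(r + 1)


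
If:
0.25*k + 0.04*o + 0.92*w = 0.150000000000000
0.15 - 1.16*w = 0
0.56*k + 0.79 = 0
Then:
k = -1.41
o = 9.59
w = 0.13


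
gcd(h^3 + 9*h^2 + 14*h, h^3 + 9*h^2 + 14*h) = h^3 + 9*h^2 + 14*h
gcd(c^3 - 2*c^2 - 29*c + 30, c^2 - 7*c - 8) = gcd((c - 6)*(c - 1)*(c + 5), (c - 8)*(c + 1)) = 1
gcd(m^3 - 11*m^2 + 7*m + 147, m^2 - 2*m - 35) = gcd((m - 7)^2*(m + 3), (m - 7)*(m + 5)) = m - 7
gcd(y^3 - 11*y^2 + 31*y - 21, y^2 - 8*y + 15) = y - 3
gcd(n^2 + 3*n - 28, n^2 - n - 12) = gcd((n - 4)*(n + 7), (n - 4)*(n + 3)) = n - 4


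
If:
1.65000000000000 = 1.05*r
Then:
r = 1.57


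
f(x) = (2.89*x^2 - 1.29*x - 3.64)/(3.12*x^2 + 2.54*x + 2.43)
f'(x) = (-6.24*x - 2.54)*(2.89*x^2 - 1.29*x - 3.64)/(3.12*x^2 + 2.54*x + 2.43)^2 + (5.78*x - 1.29)/(3.12*x^2 + 2.54*x + 2.43)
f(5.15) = 0.68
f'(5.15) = 0.05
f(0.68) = -0.57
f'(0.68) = 1.16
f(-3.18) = 1.15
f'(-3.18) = 0.01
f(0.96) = -0.29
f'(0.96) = 0.87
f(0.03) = -1.47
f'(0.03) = 1.15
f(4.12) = 0.61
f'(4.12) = 0.08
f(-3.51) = 1.14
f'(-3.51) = 0.02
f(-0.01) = -1.51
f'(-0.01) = 0.99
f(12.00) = 0.82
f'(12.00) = 0.01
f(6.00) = 0.71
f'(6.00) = 0.04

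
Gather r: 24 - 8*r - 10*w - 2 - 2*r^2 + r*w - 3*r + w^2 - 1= -2*r^2 + r*(w - 11) + w^2 - 10*w + 21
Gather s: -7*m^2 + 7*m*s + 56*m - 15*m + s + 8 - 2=-7*m^2 + 41*m + s*(7*m + 1) + 6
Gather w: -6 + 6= 0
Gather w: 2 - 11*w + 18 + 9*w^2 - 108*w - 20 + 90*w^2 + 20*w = 99*w^2 - 99*w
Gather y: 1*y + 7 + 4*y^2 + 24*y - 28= 4*y^2 + 25*y - 21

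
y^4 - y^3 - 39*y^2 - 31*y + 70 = (y - 7)*(y - 1)*(y + 2)*(y + 5)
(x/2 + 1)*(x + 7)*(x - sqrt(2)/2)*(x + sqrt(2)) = x^4/2 + sqrt(2)*x^3/4 + 9*x^3/2 + 9*sqrt(2)*x^2/4 + 13*x^2/2 - 9*x/2 + 7*sqrt(2)*x/2 - 7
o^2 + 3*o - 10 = (o - 2)*(o + 5)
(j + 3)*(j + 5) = j^2 + 8*j + 15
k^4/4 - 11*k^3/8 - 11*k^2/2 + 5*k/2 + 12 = (k/2 + 1)^2*(k - 8)*(k - 3/2)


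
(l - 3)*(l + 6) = l^2 + 3*l - 18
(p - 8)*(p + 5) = p^2 - 3*p - 40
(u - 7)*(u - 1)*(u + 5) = u^3 - 3*u^2 - 33*u + 35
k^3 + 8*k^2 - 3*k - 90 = (k - 3)*(k + 5)*(k + 6)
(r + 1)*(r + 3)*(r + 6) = r^3 + 10*r^2 + 27*r + 18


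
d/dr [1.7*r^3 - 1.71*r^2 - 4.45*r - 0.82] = 5.1*r^2 - 3.42*r - 4.45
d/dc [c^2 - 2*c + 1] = 2*c - 2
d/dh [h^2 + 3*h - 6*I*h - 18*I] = 2*h + 3 - 6*I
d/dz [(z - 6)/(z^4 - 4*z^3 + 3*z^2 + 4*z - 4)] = (-3*z^3 + 26*z^2 - 23*z - 10)/(z^7 - 6*z^6 + 10*z^5 + 4*z^4 - 23*z^3 + 10*z^2 + 12*z - 8)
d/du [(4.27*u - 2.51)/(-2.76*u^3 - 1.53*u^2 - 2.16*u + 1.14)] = (23.5704*u^3 - 14.2497*u^2 - 7.6806*u - 0.553800000000001)/(7.6176*u^6 + 8.4456*u^5 + 14.2641*u^4 + 0.316800000000002*u^3 + 1.1772*u^2 - 4.9248*u + 1.2996)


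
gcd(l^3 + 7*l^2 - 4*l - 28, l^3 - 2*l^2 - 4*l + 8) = l^2 - 4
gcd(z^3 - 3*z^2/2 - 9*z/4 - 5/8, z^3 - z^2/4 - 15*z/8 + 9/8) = 1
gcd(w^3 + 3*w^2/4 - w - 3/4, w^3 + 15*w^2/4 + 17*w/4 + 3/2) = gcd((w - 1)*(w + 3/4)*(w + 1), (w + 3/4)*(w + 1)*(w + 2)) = w^2 + 7*w/4 + 3/4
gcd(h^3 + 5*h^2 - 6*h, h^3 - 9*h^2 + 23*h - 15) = h - 1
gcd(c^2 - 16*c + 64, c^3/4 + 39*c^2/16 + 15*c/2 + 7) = 1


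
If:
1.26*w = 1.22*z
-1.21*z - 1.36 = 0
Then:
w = -1.09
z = -1.12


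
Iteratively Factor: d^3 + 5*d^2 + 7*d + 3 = (d + 1)*(d^2 + 4*d + 3) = (d + 1)*(d + 3)*(d + 1)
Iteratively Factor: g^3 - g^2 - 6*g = (g)*(g^2 - g - 6) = g*(g + 2)*(g - 3)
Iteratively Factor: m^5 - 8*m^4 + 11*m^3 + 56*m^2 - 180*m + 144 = (m - 2)*(m^4 - 6*m^3 - m^2 + 54*m - 72) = (m - 2)^2*(m^3 - 4*m^2 - 9*m + 36) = (m - 4)*(m - 2)^2*(m^2 - 9) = (m - 4)*(m - 2)^2*(m + 3)*(m - 3)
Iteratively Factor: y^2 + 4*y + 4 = (y + 2)*(y + 2)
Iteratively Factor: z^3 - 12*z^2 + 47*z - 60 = (z - 5)*(z^2 - 7*z + 12) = (z - 5)*(z - 4)*(z - 3)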